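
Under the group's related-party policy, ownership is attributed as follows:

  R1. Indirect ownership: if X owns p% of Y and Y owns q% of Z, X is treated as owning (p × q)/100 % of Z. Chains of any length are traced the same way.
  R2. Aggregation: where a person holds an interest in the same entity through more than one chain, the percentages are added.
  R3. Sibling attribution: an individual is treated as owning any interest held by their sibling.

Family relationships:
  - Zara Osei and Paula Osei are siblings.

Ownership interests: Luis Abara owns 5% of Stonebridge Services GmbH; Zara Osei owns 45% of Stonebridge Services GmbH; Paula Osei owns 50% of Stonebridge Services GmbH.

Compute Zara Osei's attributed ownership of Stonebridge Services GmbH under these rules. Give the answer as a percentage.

By sibling attribution (R3), Zara Osei is treated as also owning Paula Osei's interest in Stonebridge Services GmbH, giving 45% + 50% = 95%.
Direct interest in Stonebridge Services GmbH: 95%.

95%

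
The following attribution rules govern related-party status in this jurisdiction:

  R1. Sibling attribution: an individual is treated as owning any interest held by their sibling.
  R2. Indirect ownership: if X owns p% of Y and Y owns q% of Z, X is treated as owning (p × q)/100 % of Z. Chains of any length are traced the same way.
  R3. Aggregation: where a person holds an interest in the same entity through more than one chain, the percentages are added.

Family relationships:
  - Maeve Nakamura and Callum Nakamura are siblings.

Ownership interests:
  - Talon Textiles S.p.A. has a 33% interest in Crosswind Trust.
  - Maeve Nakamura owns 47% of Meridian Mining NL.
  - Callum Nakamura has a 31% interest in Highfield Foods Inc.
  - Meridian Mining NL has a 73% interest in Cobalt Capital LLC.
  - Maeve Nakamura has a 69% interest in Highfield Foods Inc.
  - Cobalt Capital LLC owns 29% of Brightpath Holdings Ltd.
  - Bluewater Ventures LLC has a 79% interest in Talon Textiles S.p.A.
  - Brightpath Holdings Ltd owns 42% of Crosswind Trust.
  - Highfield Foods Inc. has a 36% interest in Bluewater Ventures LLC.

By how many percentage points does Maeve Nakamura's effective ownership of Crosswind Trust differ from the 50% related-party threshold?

36.435842

By sibling attribution (R1), Maeve Nakamura is treated as also owning Callum Nakamura's interest in Highfield Foods Inc, giving 69% + 31% = 100%.
Chain via Meridian Mining NL → Cobalt Capital LLC → Brightpath Holdings Ltd (R2): 47% × 73% × 29% × 42% = 4.178958% of Crosswind Trust.
Chain via Highfield Foods Inc. → Bluewater Ventures LLC → Talon Textiles S.p.A. (R2): 100% × 36% × 79% × 33% = 9.3852% of Crosswind Trust.
Aggregating (R3): 4.178958% + 9.3852% = 13.564158%.
13.564158% falls short of the 50% threshold by 36.435842 percentage points.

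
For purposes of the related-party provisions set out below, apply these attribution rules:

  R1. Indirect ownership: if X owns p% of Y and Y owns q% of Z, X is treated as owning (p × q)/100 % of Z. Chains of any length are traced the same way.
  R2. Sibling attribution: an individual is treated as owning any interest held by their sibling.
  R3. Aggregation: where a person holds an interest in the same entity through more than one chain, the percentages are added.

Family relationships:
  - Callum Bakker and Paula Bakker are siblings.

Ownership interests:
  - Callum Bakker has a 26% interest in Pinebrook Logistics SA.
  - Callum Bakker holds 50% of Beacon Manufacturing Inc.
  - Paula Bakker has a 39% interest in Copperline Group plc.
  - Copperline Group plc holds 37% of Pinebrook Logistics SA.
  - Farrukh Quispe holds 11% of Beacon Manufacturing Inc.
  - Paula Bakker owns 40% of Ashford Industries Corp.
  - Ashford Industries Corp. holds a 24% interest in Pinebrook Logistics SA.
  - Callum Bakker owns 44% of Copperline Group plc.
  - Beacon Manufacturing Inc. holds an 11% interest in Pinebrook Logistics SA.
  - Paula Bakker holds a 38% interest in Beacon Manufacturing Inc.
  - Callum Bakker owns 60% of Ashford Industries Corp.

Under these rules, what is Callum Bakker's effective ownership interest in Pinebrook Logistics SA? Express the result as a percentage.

90.39%

By sibling attribution (R2), Callum Bakker is treated as also owning Paula Bakker's interest in Copperline Group plc, giving 44% + 39% = 83%.
By sibling attribution (R2), Callum Bakker is treated as also owning Paula Bakker's interest in Ashford Industries Corp, giving 60% + 40% = 100%.
By sibling attribution (R2), Callum Bakker is treated as also owning Paula Bakker's interest in Beacon Manufacturing Inc, giving 50% + 38% = 88%.
Chain via Copperline Group plc (R1): 83% × 37% = 30.71% of Pinebrook Logistics SA.
Chain via Ashford Industries Corp. (R1): 100% × 24% = 24% of Pinebrook Logistics SA.
Chain via Beacon Manufacturing Inc. (R1): 88% × 11% = 9.68% of Pinebrook Logistics SA.
Direct interest in Pinebrook Logistics SA: 26%.
Aggregating (R3): 30.71% + 24% + 9.68% + 26% = 90.39%.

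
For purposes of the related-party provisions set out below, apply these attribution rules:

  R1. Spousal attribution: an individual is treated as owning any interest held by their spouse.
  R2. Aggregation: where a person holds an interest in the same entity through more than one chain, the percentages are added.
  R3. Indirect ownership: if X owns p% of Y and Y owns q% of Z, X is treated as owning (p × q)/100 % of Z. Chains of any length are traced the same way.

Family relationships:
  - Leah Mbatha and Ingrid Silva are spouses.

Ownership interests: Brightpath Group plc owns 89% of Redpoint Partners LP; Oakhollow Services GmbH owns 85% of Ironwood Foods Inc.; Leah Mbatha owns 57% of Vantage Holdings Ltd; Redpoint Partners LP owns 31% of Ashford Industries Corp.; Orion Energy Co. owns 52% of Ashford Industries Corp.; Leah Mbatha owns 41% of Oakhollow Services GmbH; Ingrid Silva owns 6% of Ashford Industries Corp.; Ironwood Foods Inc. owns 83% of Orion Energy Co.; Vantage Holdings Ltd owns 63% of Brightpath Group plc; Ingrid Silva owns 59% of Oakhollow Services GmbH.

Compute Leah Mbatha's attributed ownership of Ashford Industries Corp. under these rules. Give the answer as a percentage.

By spousal attribution (R1), Leah Mbatha is treated as also owning Ingrid Silva's interest in Oakhollow Services GmbH, giving 41% + 59% = 100%.
By spousal attribution (R1), Leah Mbatha is treated as owning Ingrid Silva's 6% interest in Ashford Industries Corp.
Chain via Oakhollow Services GmbH → Ironwood Foods Inc. → Orion Energy Co. (R3): 100% × 85% × 83% × 52% = 36.686% of Ashford Industries Corp.
Chain via Vantage Holdings Ltd → Brightpath Group plc → Redpoint Partners LP (R3): 57% × 63% × 89% × 31% = 9.907569% of Ashford Industries Corp.
Direct interest in Ashford Industries Corp: 6%.
Aggregating (R2): 36.686% + 9.907569% + 6% = 52.593569%.

52.593569%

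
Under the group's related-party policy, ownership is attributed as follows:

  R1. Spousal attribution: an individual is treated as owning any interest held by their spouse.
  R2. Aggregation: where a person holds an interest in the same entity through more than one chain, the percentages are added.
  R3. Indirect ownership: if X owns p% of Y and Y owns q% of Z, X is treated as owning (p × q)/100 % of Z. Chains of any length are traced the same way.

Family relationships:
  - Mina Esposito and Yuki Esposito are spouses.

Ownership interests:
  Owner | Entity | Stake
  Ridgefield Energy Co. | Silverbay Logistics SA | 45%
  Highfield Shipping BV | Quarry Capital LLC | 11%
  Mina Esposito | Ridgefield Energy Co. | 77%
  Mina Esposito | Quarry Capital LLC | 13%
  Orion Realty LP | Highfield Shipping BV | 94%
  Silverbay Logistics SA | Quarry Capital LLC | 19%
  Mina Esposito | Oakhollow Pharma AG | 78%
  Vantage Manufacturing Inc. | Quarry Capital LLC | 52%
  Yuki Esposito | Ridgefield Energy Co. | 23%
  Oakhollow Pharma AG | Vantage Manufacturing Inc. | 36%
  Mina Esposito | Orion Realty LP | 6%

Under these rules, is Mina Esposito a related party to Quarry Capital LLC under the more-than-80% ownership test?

No

By spousal attribution (R1), Mina Esposito is treated as also owning Yuki Esposito's interest in Ridgefield Energy Co, giving 77% + 23% = 100%.
Chain via Ridgefield Energy Co. → Silverbay Logistics SA (R3): 100% × 45% × 19% = 8.55% of Quarry Capital LLC.
Chain via Orion Realty LP → Highfield Shipping BV (R3): 6% × 94% × 11% = 0.6204% of Quarry Capital LLC.
Chain via Oakhollow Pharma AG → Vantage Manufacturing Inc. (R3): 78% × 36% × 52% = 14.6016% of Quarry Capital LLC.
Direct interest in Quarry Capital LLC: 13%.
Aggregating (R2): 8.55% + 0.6204% + 14.6016% + 13% = 36.772%.
36.772% does not exceed the 80% threshold, so Mina is not a related party to Quarry Capital LLC.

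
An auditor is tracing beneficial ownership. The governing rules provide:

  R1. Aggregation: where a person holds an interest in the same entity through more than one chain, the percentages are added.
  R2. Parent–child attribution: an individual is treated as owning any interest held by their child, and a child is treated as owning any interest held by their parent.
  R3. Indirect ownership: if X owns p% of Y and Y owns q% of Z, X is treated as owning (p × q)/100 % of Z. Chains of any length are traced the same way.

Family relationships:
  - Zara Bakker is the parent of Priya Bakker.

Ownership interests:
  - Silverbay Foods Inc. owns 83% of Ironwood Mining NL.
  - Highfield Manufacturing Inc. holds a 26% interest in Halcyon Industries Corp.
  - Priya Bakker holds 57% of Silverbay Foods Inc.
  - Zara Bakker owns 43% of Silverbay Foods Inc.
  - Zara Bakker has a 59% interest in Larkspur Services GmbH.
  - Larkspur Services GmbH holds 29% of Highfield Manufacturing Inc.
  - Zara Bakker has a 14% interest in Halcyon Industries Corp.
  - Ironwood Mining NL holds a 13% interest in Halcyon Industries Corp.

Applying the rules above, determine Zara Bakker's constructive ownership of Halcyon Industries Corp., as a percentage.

By parent–child attribution (R2), Zara Bakker is treated as also owning Priya Bakker's interest in Silverbay Foods Inc, giving 43% + 57% = 100%.
Chain via Silverbay Foods Inc. → Ironwood Mining NL (R3): 100% × 83% × 13% = 10.79% of Halcyon Industries Corp.
Chain via Larkspur Services GmbH → Highfield Manufacturing Inc. (R3): 59% × 29% × 26% = 4.4486% of Halcyon Industries Corp.
Direct interest in Halcyon Industries Corp: 14%.
Aggregating (R1): 10.79% + 4.4486% + 14% = 29.2386%.

29.2386%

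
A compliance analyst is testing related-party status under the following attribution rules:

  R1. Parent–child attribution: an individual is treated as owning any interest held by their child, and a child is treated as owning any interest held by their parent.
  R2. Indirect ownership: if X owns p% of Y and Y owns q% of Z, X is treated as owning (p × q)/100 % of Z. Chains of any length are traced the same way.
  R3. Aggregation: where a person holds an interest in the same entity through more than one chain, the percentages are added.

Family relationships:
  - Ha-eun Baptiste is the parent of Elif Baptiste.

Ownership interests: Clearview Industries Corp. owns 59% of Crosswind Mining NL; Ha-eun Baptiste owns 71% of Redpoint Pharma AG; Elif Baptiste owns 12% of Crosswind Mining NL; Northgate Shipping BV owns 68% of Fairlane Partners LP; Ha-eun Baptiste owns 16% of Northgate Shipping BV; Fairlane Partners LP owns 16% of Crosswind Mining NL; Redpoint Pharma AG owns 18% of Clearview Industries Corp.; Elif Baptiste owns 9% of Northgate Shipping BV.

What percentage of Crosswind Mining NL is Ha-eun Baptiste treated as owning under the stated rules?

22.2602%

By parent–child attribution (R1), Ha-eun Baptiste is treated as also owning Elif Baptiste's interest in Northgate Shipping BV, giving 16% + 9% = 25%.
By parent–child attribution (R1), Ha-eun Baptiste is treated as owning Elif Baptiste's 12% interest in Crosswind Mining NL.
Chain via Northgate Shipping BV → Fairlane Partners LP (R2): 25% × 68% × 16% = 2.72% of Crosswind Mining NL.
Chain via Redpoint Pharma AG → Clearview Industries Corp. (R2): 71% × 18% × 59% = 7.5402% of Crosswind Mining NL.
Direct interest in Crosswind Mining NL: 12%.
Aggregating (R3): 2.72% + 7.5402% + 12% = 22.2602%.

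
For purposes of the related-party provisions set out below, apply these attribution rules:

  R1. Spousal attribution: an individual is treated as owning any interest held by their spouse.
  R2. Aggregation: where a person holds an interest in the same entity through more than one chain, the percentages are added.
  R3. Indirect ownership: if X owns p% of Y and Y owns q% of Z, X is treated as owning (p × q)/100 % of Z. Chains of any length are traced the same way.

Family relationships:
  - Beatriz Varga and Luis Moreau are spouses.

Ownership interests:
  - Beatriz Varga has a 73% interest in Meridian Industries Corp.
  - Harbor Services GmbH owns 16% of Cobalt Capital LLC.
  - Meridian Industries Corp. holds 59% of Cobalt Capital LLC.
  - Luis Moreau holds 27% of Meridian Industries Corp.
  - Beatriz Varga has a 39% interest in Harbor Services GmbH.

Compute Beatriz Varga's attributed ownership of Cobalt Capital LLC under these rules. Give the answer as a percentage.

By spousal attribution (R1), Beatriz Varga is treated as also owning Luis Moreau's interest in Meridian Industries Corp, giving 73% + 27% = 100%.
Chain via Meridian Industries Corp. (R3): 100% × 59% = 59% of Cobalt Capital LLC.
Chain via Harbor Services GmbH (R3): 39% × 16% = 6.24% of Cobalt Capital LLC.
Aggregating (R2): 59% + 6.24% = 65.24%.

65.24%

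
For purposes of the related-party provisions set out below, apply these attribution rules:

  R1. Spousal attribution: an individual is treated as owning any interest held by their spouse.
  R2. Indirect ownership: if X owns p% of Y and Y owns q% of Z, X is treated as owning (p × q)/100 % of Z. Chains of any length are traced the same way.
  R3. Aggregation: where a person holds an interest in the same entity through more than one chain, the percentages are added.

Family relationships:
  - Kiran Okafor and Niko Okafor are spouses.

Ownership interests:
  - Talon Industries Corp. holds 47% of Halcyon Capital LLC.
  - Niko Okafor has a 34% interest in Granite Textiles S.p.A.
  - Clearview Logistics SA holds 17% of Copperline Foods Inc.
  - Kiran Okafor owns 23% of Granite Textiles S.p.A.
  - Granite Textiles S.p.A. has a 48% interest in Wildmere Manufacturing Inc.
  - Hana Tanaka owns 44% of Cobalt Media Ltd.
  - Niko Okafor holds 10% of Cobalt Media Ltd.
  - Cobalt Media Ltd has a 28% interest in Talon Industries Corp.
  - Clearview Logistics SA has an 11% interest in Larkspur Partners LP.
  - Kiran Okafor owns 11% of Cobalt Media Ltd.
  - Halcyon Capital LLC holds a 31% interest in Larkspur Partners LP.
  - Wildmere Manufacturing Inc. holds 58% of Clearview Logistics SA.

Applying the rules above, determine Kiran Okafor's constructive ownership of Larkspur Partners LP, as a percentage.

2.602284%

By spousal attribution (R1), Kiran Okafor is treated as also owning Niko Okafor's interest in Cobalt Media Ltd, giving 11% + 10% = 21%.
By spousal attribution (R1), Kiran Okafor is treated as also owning Niko Okafor's interest in Granite Textiles S.p.A, giving 23% + 34% = 57%.
Chain via Cobalt Media Ltd → Talon Industries Corp. → Halcyon Capital LLC (R2): 21% × 28% × 47% × 31% = 0.856716% of Larkspur Partners LP.
Chain via Granite Textiles S.p.A. → Wildmere Manufacturing Inc. → Clearview Logistics SA (R2): 57% × 48% × 58% × 11% = 1.745568% of Larkspur Partners LP.
Aggregating (R3): 0.856716% + 1.745568% = 2.602284%.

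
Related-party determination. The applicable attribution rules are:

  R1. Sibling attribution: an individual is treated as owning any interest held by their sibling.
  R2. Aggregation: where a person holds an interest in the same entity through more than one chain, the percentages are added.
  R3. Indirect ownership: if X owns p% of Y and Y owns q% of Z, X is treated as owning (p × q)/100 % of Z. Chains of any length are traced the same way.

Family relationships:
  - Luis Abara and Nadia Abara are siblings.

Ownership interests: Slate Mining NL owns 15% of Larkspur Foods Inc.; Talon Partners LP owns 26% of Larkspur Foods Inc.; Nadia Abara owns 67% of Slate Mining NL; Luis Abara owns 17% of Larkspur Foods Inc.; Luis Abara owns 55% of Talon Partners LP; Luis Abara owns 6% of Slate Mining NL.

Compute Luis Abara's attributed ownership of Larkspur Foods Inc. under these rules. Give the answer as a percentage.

42.25%

By sibling attribution (R1), Luis Abara is treated as also owning Nadia Abara's interest in Slate Mining NL, giving 6% + 67% = 73%.
Chain via Slate Mining NL (R3): 73% × 15% = 10.95% of Larkspur Foods Inc.
Chain via Talon Partners LP (R3): 55% × 26% = 14.3% of Larkspur Foods Inc.
Direct interest in Larkspur Foods Inc: 17%.
Aggregating (R2): 10.95% + 14.3% + 17% = 42.25%.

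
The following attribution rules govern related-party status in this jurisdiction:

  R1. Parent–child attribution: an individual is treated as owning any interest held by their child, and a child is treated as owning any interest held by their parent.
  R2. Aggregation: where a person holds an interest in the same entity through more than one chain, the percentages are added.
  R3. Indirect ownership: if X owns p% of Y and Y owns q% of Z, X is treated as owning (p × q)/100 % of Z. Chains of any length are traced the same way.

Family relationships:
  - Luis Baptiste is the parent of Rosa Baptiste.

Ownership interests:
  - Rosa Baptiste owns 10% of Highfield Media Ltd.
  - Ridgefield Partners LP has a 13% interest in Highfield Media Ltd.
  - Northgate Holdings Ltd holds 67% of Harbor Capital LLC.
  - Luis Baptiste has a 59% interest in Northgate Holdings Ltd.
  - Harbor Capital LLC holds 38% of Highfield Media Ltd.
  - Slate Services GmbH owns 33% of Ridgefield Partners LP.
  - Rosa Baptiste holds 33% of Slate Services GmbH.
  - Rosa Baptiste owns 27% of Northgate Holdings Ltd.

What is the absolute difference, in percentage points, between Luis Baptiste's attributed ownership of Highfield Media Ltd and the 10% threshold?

23.3113

By parent–child attribution (R1), Luis Baptiste is treated as also owning Rosa Baptiste's interest in Northgate Holdings Ltd, giving 59% + 27% = 86%.
By parent–child attribution (R1), Luis Baptiste is treated as owning Rosa Baptiste's 33% interest in Slate Services GmbH.
By parent–child attribution (R1), Luis Baptiste is treated as owning Rosa Baptiste's 10% interest in Highfield Media Ltd.
Chain via Northgate Holdings Ltd → Harbor Capital LLC (R3): 86% × 67% × 38% = 21.8956% of Highfield Media Ltd.
Chain via Slate Services GmbH → Ridgefield Partners LP (R3): 33% × 33% × 13% = 1.4157% of Highfield Media Ltd.
Direct interest in Highfield Media Ltd: 10%.
Aggregating (R2): 21.8956% + 1.4157% + 10% = 33.3113%.
33.3113% exceeds the 10% threshold by 23.3113 percentage points.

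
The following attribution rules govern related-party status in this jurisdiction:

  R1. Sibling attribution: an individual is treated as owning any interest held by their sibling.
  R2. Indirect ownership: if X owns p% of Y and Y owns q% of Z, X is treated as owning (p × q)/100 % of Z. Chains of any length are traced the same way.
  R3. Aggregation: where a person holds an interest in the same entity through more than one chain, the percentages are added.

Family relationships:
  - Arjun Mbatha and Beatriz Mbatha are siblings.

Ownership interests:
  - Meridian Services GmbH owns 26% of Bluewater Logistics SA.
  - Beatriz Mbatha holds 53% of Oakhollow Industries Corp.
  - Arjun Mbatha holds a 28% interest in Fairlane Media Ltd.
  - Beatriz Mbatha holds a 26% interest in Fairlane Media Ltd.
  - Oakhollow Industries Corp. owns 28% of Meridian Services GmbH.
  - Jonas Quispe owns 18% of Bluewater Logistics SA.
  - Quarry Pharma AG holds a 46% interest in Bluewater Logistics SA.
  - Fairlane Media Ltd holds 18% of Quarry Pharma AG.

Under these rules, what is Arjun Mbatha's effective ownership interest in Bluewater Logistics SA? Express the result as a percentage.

By sibling attribution (R1), Arjun Mbatha is treated as also owning Beatriz Mbatha's interest in Fairlane Media Ltd, giving 28% + 26% = 54%.
By sibling attribution (R1), Arjun Mbatha is treated as owning Beatriz Mbatha's 53% interest in Oakhollow Industries Corp.
Chain via Fairlane Media Ltd → Quarry Pharma AG (R2): 54% × 18% × 46% = 4.4712% of Bluewater Logistics SA.
Chain via Oakhollow Industries Corp. → Meridian Services GmbH (R2): 53% × 28% × 26% = 3.8584% of Bluewater Logistics SA.
Aggregating (R3): 4.4712% + 3.8584% = 8.3296%.

8.3296%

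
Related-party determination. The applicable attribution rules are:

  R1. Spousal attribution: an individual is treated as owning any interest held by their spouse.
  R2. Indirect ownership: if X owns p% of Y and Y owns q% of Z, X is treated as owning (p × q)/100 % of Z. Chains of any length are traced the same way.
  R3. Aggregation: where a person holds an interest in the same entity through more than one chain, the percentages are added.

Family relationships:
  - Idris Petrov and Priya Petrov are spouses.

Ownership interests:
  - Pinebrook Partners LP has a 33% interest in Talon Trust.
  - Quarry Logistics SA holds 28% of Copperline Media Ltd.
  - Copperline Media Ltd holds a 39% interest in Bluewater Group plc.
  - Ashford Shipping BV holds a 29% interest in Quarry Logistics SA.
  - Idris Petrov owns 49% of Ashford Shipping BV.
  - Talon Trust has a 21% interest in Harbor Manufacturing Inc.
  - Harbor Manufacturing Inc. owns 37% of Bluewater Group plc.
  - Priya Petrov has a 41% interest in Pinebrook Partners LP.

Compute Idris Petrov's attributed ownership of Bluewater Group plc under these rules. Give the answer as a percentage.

By spousal attribution (R1), Idris Petrov is treated as owning Priya Petrov's 41% interest in Pinebrook Partners LP.
Chain via Ashford Shipping BV → Quarry Logistics SA → Copperline Media Ltd (R2): 49% × 29% × 28% × 39% = 1.551732% of Bluewater Group plc.
Chain via Pinebrook Partners LP → Talon Trust → Harbor Manufacturing Inc. (R2): 41% × 33% × 21% × 37% = 1.051281% of Bluewater Group plc.
Aggregating (R3): 1.551732% + 1.051281% = 2.603013%.

2.603013%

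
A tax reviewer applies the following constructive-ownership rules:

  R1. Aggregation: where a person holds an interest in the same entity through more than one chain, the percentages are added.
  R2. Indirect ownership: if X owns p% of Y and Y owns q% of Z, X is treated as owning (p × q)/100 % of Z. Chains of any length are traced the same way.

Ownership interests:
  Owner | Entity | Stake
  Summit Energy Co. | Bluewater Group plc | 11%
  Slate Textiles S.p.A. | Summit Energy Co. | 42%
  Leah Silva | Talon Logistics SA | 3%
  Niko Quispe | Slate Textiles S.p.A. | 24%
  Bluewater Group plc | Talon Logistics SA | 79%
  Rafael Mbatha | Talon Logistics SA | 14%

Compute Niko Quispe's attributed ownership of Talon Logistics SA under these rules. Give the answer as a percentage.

0.875952%

Chain via Slate Textiles S.p.A. → Summit Energy Co. → Bluewater Group plc (R2): 24% × 42% × 11% × 79% = 0.875952% of Talon Logistics SA.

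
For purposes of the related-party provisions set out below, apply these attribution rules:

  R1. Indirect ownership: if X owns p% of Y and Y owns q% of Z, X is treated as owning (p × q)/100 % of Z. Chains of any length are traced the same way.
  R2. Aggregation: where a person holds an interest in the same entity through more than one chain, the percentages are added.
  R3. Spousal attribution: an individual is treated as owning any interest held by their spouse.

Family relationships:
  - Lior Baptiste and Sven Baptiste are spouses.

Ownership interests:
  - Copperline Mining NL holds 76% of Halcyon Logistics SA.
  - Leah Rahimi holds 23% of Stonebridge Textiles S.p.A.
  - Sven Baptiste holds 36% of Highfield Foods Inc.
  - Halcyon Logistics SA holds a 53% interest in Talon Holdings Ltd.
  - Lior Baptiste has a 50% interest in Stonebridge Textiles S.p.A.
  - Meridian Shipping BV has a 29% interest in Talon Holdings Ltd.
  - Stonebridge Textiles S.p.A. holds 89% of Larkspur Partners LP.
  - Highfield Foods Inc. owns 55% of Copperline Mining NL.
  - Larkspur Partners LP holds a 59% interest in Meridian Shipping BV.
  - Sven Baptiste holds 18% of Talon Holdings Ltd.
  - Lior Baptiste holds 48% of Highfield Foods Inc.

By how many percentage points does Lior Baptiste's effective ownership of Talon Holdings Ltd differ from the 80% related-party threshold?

35.77669

By spousal attribution (R3), Lior Baptiste is treated as also owning Sven Baptiste's interest in Highfield Foods Inc, giving 48% + 36% = 84%.
By spousal attribution (R3), Lior Baptiste is treated as owning Sven Baptiste's 18% interest in Talon Holdings Ltd.
Chain via Stonebridge Textiles S.p.A. → Larkspur Partners LP → Meridian Shipping BV (R1): 50% × 89% × 59% × 29% = 7.61395% of Talon Holdings Ltd.
Chain via Highfield Foods Inc. → Copperline Mining NL → Halcyon Logistics SA (R1): 84% × 55% × 76% × 53% = 18.60936% of Talon Holdings Ltd.
Direct interest in Talon Holdings Ltd: 18%.
Aggregating (R2): 7.61395% + 18.60936% + 18% = 44.22331%.
44.22331% falls short of the 80% threshold by 35.77669 percentage points.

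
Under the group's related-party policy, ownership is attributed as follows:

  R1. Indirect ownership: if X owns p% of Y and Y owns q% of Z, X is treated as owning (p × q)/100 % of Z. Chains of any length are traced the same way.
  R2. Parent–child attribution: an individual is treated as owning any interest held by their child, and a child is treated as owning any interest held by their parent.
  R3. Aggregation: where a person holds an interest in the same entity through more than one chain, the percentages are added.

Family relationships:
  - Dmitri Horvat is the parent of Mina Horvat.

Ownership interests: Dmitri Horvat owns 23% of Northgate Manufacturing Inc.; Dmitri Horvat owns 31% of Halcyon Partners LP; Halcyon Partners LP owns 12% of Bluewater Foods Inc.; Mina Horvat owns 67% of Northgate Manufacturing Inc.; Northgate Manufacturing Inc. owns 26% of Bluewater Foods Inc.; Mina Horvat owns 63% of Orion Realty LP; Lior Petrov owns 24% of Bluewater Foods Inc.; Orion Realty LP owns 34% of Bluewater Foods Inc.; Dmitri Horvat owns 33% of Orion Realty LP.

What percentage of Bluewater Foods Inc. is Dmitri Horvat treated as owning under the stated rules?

59.76%

By parent–child attribution (R2), Dmitri Horvat is treated as also owning Mina Horvat's interest in Orion Realty LP, giving 33% + 63% = 96%.
By parent–child attribution (R2), Dmitri Horvat is treated as also owning Mina Horvat's interest in Northgate Manufacturing Inc, giving 23% + 67% = 90%.
Chain via Halcyon Partners LP (R1): 31% × 12% = 3.72% of Bluewater Foods Inc.
Chain via Orion Realty LP (R1): 96% × 34% = 32.64% of Bluewater Foods Inc.
Chain via Northgate Manufacturing Inc. (R1): 90% × 26% = 23.4% of Bluewater Foods Inc.
Aggregating (R3): 3.72% + 32.64% + 23.4% = 59.76%.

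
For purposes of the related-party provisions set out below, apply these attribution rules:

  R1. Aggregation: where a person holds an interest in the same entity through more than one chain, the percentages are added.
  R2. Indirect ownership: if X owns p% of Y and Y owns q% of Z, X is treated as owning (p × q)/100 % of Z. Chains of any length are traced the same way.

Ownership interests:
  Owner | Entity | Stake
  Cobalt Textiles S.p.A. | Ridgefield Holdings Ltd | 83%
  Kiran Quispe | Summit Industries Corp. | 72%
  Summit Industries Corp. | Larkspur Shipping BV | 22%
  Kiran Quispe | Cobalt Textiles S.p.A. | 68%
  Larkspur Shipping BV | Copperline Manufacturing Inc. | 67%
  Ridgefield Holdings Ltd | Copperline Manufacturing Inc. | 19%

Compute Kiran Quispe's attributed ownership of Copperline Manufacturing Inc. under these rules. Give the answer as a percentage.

21.3364%

Chain via Summit Industries Corp. → Larkspur Shipping BV (R2): 72% × 22% × 67% = 10.6128% of Copperline Manufacturing Inc.
Chain via Cobalt Textiles S.p.A. → Ridgefield Holdings Ltd (R2): 68% × 83% × 19% = 10.7236% of Copperline Manufacturing Inc.
Aggregating (R1): 10.6128% + 10.7236% = 21.3364%.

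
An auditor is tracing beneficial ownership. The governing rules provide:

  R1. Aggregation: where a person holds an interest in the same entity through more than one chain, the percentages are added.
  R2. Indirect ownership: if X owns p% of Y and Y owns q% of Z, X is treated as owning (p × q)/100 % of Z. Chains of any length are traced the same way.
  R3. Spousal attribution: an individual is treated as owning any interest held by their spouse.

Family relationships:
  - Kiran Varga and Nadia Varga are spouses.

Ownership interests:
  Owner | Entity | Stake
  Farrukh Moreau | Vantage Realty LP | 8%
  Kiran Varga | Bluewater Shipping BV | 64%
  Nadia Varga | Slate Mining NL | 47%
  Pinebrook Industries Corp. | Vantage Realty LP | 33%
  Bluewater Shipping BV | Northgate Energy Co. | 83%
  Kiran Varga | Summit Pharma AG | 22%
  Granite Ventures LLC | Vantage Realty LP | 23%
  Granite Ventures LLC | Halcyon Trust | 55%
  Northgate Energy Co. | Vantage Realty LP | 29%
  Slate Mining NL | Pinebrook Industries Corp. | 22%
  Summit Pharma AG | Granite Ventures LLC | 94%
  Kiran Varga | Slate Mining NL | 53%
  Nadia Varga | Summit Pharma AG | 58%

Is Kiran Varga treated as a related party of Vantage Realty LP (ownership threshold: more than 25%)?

By spousal attribution (R3), Kiran Varga is treated as also owning Nadia Varga's interest in Slate Mining NL, giving 53% + 47% = 100%.
By spousal attribution (R3), Kiran Varga is treated as also owning Nadia Varga's interest in Summit Pharma AG, giving 22% + 58% = 80%.
Chain via Bluewater Shipping BV → Northgate Energy Co. (R2): 64% × 83% × 29% = 15.4048% of Vantage Realty LP.
Chain via Slate Mining NL → Pinebrook Industries Corp. (R2): 100% × 22% × 33% = 7.26% of Vantage Realty LP.
Chain via Summit Pharma AG → Granite Ventures LLC (R2): 80% × 94% × 23% = 17.296% of Vantage Realty LP.
Aggregating (R1): 15.4048% + 7.26% + 17.296% = 39.9608%.
39.9608% exceeds the 25% threshold, so Kiran is a related party to Vantage Realty LP.

Yes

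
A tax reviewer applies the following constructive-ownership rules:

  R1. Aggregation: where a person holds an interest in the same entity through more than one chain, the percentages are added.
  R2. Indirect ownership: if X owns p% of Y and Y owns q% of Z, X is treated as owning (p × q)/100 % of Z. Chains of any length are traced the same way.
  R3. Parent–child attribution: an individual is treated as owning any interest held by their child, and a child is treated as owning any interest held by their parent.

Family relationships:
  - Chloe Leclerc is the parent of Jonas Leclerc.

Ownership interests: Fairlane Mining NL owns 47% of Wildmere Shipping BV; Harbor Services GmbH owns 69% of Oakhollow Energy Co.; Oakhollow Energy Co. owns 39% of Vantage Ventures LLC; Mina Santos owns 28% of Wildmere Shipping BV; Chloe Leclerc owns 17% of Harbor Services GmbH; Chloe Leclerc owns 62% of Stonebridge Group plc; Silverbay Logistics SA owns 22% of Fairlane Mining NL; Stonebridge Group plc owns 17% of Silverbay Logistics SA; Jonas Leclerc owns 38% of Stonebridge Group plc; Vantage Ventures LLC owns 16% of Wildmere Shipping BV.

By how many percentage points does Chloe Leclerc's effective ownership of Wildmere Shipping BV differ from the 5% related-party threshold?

2.510248

By parent–child attribution (R3), Chloe Leclerc is treated as also owning Jonas Leclerc's interest in Stonebridge Group plc, giving 62% + 38% = 100%.
Chain via Harbor Services GmbH → Oakhollow Energy Co. → Vantage Ventures LLC (R2): 17% × 69% × 39% × 16% = 0.731952% of Wildmere Shipping BV.
Chain via Stonebridge Group plc → Silverbay Logistics SA → Fairlane Mining NL (R2): 100% × 17% × 22% × 47% = 1.7578% of Wildmere Shipping BV.
Aggregating (R1): 0.731952% + 1.7578% = 2.489752%.
2.489752% falls short of the 5% threshold by 2.510248 percentage points.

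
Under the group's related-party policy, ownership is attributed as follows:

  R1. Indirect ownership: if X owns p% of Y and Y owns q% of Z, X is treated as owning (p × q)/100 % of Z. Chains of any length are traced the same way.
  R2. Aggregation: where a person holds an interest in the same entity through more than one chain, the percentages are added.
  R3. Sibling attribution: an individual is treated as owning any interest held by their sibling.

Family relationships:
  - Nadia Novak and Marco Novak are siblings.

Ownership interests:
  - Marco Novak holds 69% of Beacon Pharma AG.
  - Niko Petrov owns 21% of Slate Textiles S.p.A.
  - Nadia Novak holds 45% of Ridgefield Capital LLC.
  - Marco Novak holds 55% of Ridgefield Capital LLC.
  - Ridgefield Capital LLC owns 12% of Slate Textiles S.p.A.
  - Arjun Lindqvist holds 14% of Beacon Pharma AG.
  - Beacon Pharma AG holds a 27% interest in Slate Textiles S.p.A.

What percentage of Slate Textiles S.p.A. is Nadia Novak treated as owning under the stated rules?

30.63%

By sibling attribution (R3), Nadia Novak is treated as also owning Marco Novak's interest in Ridgefield Capital LLC, giving 45% + 55% = 100%.
By sibling attribution (R3), Nadia Novak is treated as owning Marco Novak's 69% interest in Beacon Pharma AG.
Chain via Ridgefield Capital LLC (R1): 100% × 12% = 12% of Slate Textiles S.p.A.
Chain via Beacon Pharma AG (R1): 69% × 27% = 18.63% of Slate Textiles S.p.A.
Aggregating (R2): 12% + 18.63% = 30.63%.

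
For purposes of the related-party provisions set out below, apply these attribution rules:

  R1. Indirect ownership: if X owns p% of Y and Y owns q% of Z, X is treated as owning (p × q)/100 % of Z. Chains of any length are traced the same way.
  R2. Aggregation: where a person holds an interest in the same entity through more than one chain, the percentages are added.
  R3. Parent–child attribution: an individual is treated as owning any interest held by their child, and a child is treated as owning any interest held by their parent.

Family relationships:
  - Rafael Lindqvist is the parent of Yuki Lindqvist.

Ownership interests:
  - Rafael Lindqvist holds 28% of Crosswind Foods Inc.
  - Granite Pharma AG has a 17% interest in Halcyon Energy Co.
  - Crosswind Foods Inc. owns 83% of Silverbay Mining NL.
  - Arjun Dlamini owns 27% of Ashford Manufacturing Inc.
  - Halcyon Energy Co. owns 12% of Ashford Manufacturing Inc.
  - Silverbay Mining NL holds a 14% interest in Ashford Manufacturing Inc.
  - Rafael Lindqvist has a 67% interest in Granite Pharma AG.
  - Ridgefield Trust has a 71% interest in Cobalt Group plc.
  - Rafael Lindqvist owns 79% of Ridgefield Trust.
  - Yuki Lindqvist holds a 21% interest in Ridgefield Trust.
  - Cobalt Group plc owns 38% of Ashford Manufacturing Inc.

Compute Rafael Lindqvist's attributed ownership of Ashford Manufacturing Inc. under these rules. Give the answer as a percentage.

31.6004%

By parent–child attribution (R3), Rafael Lindqvist is treated as also owning Yuki Lindqvist's interest in Ridgefield Trust, giving 79% + 21% = 100%.
Chain via Crosswind Foods Inc. → Silverbay Mining NL (R1): 28% × 83% × 14% = 3.2536% of Ashford Manufacturing Inc.
Chain via Granite Pharma AG → Halcyon Energy Co. (R1): 67% × 17% × 12% = 1.3668% of Ashford Manufacturing Inc.
Chain via Ridgefield Trust → Cobalt Group plc (R1): 100% × 71% × 38% = 26.98% of Ashford Manufacturing Inc.
Aggregating (R2): 3.2536% + 1.3668% + 26.98% = 31.6004%.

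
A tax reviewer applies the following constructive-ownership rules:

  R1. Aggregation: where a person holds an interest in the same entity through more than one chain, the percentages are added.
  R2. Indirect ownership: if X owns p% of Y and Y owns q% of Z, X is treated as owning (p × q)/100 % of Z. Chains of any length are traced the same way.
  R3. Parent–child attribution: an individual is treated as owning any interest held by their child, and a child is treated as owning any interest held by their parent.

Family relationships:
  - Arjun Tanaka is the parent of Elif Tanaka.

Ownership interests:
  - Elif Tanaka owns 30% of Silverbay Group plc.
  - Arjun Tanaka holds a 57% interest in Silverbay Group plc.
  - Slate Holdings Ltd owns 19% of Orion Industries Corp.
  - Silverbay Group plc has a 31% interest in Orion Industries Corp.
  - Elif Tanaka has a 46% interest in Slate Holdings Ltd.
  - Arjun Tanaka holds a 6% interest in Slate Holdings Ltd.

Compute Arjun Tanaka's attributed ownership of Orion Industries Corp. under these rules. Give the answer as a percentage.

By parent–child attribution (R3), Arjun Tanaka is treated as also owning Elif Tanaka's interest in Silverbay Group plc, giving 57% + 30% = 87%.
By parent–child attribution (R3), Arjun Tanaka is treated as also owning Elif Tanaka's interest in Slate Holdings Ltd, giving 6% + 46% = 52%.
Chain via Silverbay Group plc (R2): 87% × 31% = 26.97% of Orion Industries Corp.
Chain via Slate Holdings Ltd (R2): 52% × 19% = 9.88% of Orion Industries Corp.
Aggregating (R1): 26.97% + 9.88% = 36.85%.

36.85%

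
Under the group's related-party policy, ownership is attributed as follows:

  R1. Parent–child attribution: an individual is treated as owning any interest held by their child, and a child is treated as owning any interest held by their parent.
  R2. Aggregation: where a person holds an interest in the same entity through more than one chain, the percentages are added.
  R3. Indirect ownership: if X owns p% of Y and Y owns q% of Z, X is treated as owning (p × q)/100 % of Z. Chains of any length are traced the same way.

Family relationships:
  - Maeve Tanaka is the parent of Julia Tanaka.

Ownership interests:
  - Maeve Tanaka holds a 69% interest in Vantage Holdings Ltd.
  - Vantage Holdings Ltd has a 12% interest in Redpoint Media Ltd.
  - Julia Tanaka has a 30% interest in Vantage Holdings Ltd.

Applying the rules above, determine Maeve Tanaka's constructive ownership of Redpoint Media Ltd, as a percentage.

11.88%

By parent–child attribution (R1), Maeve Tanaka is treated as also owning Julia Tanaka's interest in Vantage Holdings Ltd, giving 69% + 30% = 99%.
Chain via Vantage Holdings Ltd (R3): 99% × 12% = 11.88% of Redpoint Media Ltd.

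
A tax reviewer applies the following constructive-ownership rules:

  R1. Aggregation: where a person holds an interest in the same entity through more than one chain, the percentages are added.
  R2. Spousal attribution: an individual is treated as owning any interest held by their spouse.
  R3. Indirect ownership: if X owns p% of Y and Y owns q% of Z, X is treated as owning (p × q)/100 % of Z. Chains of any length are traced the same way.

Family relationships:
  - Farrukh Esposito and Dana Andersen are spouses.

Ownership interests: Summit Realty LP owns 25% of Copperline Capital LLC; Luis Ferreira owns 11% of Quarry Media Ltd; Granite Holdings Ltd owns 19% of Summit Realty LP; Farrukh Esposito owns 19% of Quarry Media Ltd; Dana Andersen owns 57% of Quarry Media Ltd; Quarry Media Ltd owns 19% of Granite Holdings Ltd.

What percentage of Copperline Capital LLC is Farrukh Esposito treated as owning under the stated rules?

0.6859%

By spousal attribution (R2), Farrukh Esposito is treated as also owning Dana Andersen's interest in Quarry Media Ltd, giving 19% + 57% = 76%.
Chain via Quarry Media Ltd → Granite Holdings Ltd → Summit Realty LP (R3): 76% × 19% × 19% × 25% = 0.6859% of Copperline Capital LLC.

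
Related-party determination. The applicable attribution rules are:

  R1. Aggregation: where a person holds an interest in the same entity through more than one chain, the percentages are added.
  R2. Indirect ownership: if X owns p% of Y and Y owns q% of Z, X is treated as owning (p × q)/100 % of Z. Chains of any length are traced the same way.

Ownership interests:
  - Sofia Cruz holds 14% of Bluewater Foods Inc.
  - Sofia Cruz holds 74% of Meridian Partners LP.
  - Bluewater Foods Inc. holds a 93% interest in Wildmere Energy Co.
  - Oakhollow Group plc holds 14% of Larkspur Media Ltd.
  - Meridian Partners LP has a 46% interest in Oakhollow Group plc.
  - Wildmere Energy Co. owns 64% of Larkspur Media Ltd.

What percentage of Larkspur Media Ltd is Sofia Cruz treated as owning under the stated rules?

Chain via Bluewater Foods Inc. → Wildmere Energy Co. (R2): 14% × 93% × 64% = 8.3328% of Larkspur Media Ltd.
Chain via Meridian Partners LP → Oakhollow Group plc (R2): 74% × 46% × 14% = 4.7656% of Larkspur Media Ltd.
Aggregating (R1): 8.3328% + 4.7656% = 13.0984%.

13.0984%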